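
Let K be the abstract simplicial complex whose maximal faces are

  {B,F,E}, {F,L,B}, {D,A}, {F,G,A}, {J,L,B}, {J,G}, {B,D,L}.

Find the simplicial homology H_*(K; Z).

K has 8 vertices, 14 edges, 5 triangles.
rank ∂_0 = 0, rank ∂_1 = 7 ⇒ b_0 = 8 − 0 − 7 = 1; all invariant factors of ∂_1 are 1 so no torsion. So H_0 ≅ Z.
rank ∂_1 = 7, rank ∂_2 = 5 ⇒ b_1 = 14 − 7 − 5 = 2; all invariant factors of ∂_2 are 1 so no torsion. So H_1 ≅ Z^2.
rank ∂_2 = 5, rank ∂_3 = 0 ⇒ b_2 = 5 − 5 − 0 = 0. So H_2 ≅ 0.

H_0 = Z,  H_1 = Z^2,  H_2 = 0.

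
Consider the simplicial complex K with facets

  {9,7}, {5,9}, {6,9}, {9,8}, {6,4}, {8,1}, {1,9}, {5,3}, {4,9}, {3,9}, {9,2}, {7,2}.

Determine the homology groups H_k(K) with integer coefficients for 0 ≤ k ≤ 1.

H_0 ≅ Z,  H_1 ≅ Z^4.

Fix the vertex order 1 < 2 < 3 < 4 < 5 < 6 < 7 < 8 < 9 and write every simplex with vertices in increasing order. Then dim K = 1 and the simplices of K are:

  0-simplices (9): [1], [2], [3], [4], [5], [6], [7], [8], [9]
  1-simplices (12): [1,8], [1,9], [2,7], [2,9], [3,5], [3,9], [4,6], [4,9], [5,9], [6,9], [7,9], [8,9]

Hence C_0 ≅ Z^9, C_1 ≅ Z^12.

∂_1: C_1 → C_0 maps an edge to its endpoints' difference, ∂[p,q] = q − p.
The 9×12 boundary matrix has rank 8 and Smith normal form diag(1,1,1,1,1,1,1,1).

Now H_k = ker ∂_k / im ∂_{k+1}, so:

  H_0: rank C_0 − rank ∂_1 = 9 − 8 = 1, and the invariant factors of ∂_1 are all 1, so H_0 ≅ Z.
  H_1: rank ker ∂_1 − rank ∂_2 = (12 − 8) − 0 = 4, and there is no ∂_2, so H_1 ≅ Z^4.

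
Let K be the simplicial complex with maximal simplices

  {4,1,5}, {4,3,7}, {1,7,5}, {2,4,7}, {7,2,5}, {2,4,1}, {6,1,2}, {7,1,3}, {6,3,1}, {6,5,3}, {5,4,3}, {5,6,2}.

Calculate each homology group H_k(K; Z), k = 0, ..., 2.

H_0 = Z,  H_1 = Z/2,  H_2 = 0.

Order the vertices as 1 < 2 < 3 < 4 < 5 < 6 < 7. Listing each simplex with vertices in this order, K has dimension 2 with simplices:

  0-simplices (7): [1], [2], [3], [4], [5], [6], [7]
  1-simplices (18): [1,2], [1,3], [1,4], [1,5], [1,6], [1,7], [2,4], [2,5], [2,6], [2,7], [3,4], [3,5], [3,6], [3,7], [4,5], [4,7], [5,6], [5,7]
  2-simplices (12): [1,2,4], [1,2,6], [1,3,6], [1,3,7], [1,4,5], [1,5,7], [2,4,7], [2,5,6], [2,5,7], [3,4,5], [3,4,7], [3,5,6]

Hence C_0 ≅ Z^7, C_1 ≅ Z^18, C_2 ≅ Z^12.

Boundary ∂_1: C_1 → C_0 sends each edge [p,q] (with p < q) to q − p.
As a 7×18 matrix over Z this has rank 6, with invariant factors (1,1,1,1,1,1).

∂_2: C_2 → C_1 sends each 2-simplex [p,q,r] to [q,r] − [p,r] + [p,q]. For instance
  ∂[2,4,7] = [4,7] − [2,7] + [2,4],
  ∂[3,4,5] = [4,5] − [3,5] + [3,4].
The resulting 18×12 matrix has rank 12, and its Smith normal form has invariant factors (1,1,1,1,1,1,1,1,1,1,1,2).

Reading off H_k = ker ∂_k / im ∂_{k+1}:

  H_0: rank C_0 − rank ∂_1 = 7 − 6 = 1, and the invariant factors of ∂_1 are all 1, so H_0 = Z.
  H_1: rank ker ∂_1 − rank ∂_2 = (18 − 6) − 12 = 0, and ∂_2 has invariant factor 2 > 1, so H_1 = Z/2.
  H_2: rank ker ∂_2 − rank ∂_3 = (12 − 12) − 0 = 0, and there is no ∂_3, so H_2 = 0.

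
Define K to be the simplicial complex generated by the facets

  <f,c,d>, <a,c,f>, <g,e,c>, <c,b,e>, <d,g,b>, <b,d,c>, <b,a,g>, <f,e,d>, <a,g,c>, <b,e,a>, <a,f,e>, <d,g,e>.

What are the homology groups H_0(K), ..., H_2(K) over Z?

H_0 ≅ Z,  H_1 ≅ Z/2,  H_2 = 0.

K has 7 vertices, 18 edges, 12 triangles.
rank ∂_0 = 0, rank ∂_1 = 6 ⇒ b_0 = 7 − 0 − 6 = 1; all invariant factors of ∂_1 are 1 so no torsion. So H_0 = Z.
rank ∂_1 = 6, rank ∂_2 = 12 ⇒ b_1 = 18 − 6 − 12 = 0; ∂_2 has invariant factor(s) [2] giving torsion. So H_1 = Z/2.
rank ∂_2 = 12, rank ∂_3 = 0 ⇒ b_2 = 12 − 12 − 0 = 0. So H_2 = 0.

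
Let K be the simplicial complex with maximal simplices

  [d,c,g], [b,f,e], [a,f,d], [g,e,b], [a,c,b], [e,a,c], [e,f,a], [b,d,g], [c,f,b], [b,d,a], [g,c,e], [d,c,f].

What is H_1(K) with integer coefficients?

H_1 = Z_2.

Take the total order a < b < c < d < e < f < g on the vertex set. Then K (dimension 2) consists of the simplices:

  0-simplices (7): a, b, c, d, e, f, g
  1-simplices (18): ab, ac, ad, ae, af, bc, bd, be, bf, bg, cd, ce, cf, cg, df, dg, ef, eg
  2-simplices (12): abc, abd, ace, adf, aef, bcf, bdg, bef, beg, cdf, cdg, ceg

Hence C_0 ≅ Z^7, C_1 ≅ Z^18, C_2 ≅ Z^12.

∂_1: C_1 → C_0 is given by ∂[p,q] = [q] − [p].
This gives a 7×18 integer matrix of rank 6; reducing to Smith normal form yields diagonal entries (1,1,1,1,1,1).

∂_2: C_2 → C_1 maps a triangle to the signed sum of its edges. For instance
  ∂cdg = dg − cg + cd,
  ∂bcf = cf − bf + bc.
The 18×12 boundary matrix has rank 12 and Smith normal form diag(1,1,1,1,1,1,1,1,1,1,1,2).

Reading off H_k = ker ∂_k / im ∂_{k+1}:

  H_1: rank ker ∂_1 − rank ∂_2 = (18 − 6) − 12 = 0, and ∂_2 has invariant factor 2 > 1, so H_1 ≅ Z_2.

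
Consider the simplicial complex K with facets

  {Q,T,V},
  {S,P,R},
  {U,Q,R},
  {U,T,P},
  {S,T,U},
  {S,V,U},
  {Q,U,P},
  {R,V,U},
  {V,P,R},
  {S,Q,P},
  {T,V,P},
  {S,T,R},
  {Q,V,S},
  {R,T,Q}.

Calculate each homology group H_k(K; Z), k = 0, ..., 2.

Take the total order P < Q < R < S < T < U < V on the vertex set. Then K (dimension 2) consists of the simplices:

  0-simplices (7): P, Q, R, S, T, U, V
  1-simplices (21): PQ, PR, PS, PT, PU, PV, QR, QS, QT, QU, QV, RS, RT, RU, RV, ST, SU, SV, TU, TV, UV
  2-simplices (14): PQS, PQU, PRS, PRV, PTU, PTV, QRT, QRU, QSV, QTV, RST, RUV, STU, SUV

giving chain groups C_0 ≅ Z^7, C_1 ≅ Z^21, C_2 ≅ Z^14.

∂_1: C_1 → C_0 sends each edge [p,q] (with p < q) to q − p.
The resulting 7×21 matrix has rank 6, and its Smith normal form has invariant factors (1,1,1,1,1,1).

∂_2: C_2 → C_1 acts by ∂[p,q,r] = [q,r] − [p,r] + [p,q]. For instance
  ∂QSV = SV − QV + QS,
  ∂QTV = TV − QV + QT.
As a 21×14 matrix over Z this has rank 13, with invariant factors (1,1,1,1,1,1,1,1,1,1,1,1,1).

From H_k ≅ ker(∂_k) / im(∂_{k+1}) we obtain:

  H_0: rank C_0 − rank ∂_1 = 7 − 6 = 1, and the invariant factors of ∂_1 are all 1, so H_0 = Z.
  H_1: rank ker ∂_1 − rank ∂_2 = (21 − 6) − 13 = 2, and the invariant factors of ∂_2 are all 1, so H_1 = Z^2.
  H_2: rank ker ∂_2 − rank ∂_3 = (14 − 13) − 0 = 1, and there is no ∂_3, so H_2 = Z.

As a check, the Euler characteristic is 7 − 21 + 14 = 0, which agrees with 1 − 2 + 1 = 0.
(K is a triangulation of the torus T^2.)

H_0 ≅ Z,  H_1 ≅ Z^2,  H_2 ≅ Z.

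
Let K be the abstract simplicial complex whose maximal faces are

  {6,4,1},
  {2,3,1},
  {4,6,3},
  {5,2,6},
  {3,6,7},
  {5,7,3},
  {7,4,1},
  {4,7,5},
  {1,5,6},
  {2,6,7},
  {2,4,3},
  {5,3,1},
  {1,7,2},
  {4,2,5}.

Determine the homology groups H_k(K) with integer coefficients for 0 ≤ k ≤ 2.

Order the vertices as 1 < 2 < 3 < 4 < 5 < 6 < 7. Listing each simplex with vertices in this order, K has dimension 2 with simplices:

  0-simplices (7): [1], [2], [3], [4], [5], [6], [7]
  1-simplices (21): [1,2], [1,3], [1,4], [1,5], [1,6], [1,7], [2,3], [2,4], [2,5], [2,6], [2,7], [3,4], [3,5], [3,6], [3,7], [4,5], [4,6], [4,7], [5,6], [5,7], [6,7]
  2-simplices (14): [1,2,3], [1,2,7], [1,3,5], [1,4,6], [1,4,7], [1,5,6], [2,3,4], [2,4,5], [2,5,6], [2,6,7], [3,4,6], [3,5,7], [3,6,7], [4,5,7]

so the chain groups are C_0 ≅ Z^7, C_1 ≅ Z^21, C_2 ≅ Z^14.

∂_1: C_1 → C_0 is given by ∂[p,q] = [q] − [p]. For instance
  ∂[2,7] = [7] − [2].
The 7×21 boundary matrix has rank 6 and Smith normal form diag(1,1,1,1,1,1).

The boundary map ∂_2: C_2 → C_1 sends each 2-simplex [p,q,r] to [q,r] − [p,r] + [p,q]. For instance
  ∂[2,5,6] = [5,6] − [2,6] + [2,5],
  ∂[1,2,3] = [2,3] − [1,3] + [1,2].
This gives a 21×14 integer matrix of rank 13; reducing to Smith normal form yields diagonal entries (1,1,1,1,1,1,1,1,1,1,1,1,1).

Reading off H_k = ker ∂_k / im ∂_{k+1}:

  H_0: rank C_0 − rank ∂_1 = 7 − 6 = 1, and the invariant factors of ∂_1 are all 1, so H_0 = Z.
  H_1: rank ker ∂_1 − rank ∂_2 = (21 − 6) − 13 = 2, and the invariant factors of ∂_2 are all 1, so H_1 = Z^2.
  H_2: rank ker ∂_2 − rank ∂_3 = (14 − 13) − 0 = 1, and there is no ∂_3, so H_2 = Z.

H_0 = Z,  H_1 = Z^2,  H_2 = Z.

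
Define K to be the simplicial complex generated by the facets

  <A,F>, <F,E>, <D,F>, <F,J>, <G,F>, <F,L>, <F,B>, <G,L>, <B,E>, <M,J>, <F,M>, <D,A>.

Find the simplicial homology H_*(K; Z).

K has 9 vertices, 12 edges.
rank ∂_0 = 0, rank ∂_1 = 8 ⇒ b_0 = 9 − 0 − 8 = 1; all invariant factors of ∂_1 are 1 so no torsion. So H_0 = Z.
rank ∂_1 = 8, rank ∂_2 = 0 ⇒ b_1 = 12 − 8 − 0 = 4. So H_1 = Z^4.

H_0 ≅ Z,  H_1 ≅ Z^4.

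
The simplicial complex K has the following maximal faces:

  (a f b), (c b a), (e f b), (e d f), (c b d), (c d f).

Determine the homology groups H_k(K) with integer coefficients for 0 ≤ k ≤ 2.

H_0 = Z,  H_1 = Z,  H_2 = 0.

Take the total order a < b < c < d < e < f on the vertex set. Then K (dimension 2) consists of the simplices:

  0-simplices (6): a, b, c, d, e, f
  1-simplices (12): ab, ac, af, bc, bd, be, bf, cd, cf, de, df, ef
  2-simplices (6): abc, abf, bcd, bef, cdf, def

Hence C_0 ≅ Z^6, C_1 ≅ Z^12, C_2 ≅ Z^6.

∂_1: C_1 → C_0 is given by ∂[p,q] = [q] − [p]. For instance
  ∂cf = f − c.
The resulting 6×12 matrix has rank 5, and its Smith normal form has invariant factors (1,1,1,1,1).

Boundary ∂_2: C_2 → C_1 sends each 2-simplex [p,q,r] to [q,r] − [p,r] + [p,q]. For instance
  ∂bcd = cd − bd + bc,
  ∂cdf = df − cf + cd.
This gives a 12×6 integer matrix of rank 6; reducing to Smith normal form yields diagonal entries (1,1,1,1,1,1).

Computing H_k = (kernel of ∂_k) / (image of ∂_{k+1}):

  H_0: rank C_0 − rank ∂_1 = 6 − 5 = 1, and the invariant factors of ∂_1 are all 1, so H_0 = Z.
  H_1: rank ker ∂_1 − rank ∂_2 = (12 − 5) − 6 = 1, and the invariant factors of ∂_2 are all 1, so H_1 = Z.
  H_2: rank ker ∂_2 − rank ∂_3 = (6 − 6) − 0 = 0, and there is no ∂_3, so H_2 = 0.

(K is a triangulation of the cylinder S^1 x I.)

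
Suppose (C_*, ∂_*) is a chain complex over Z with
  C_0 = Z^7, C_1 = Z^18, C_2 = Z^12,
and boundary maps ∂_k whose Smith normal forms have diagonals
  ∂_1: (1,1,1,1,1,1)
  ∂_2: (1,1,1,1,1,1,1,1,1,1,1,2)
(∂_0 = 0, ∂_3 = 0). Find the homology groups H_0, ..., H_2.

H_0 ≅ Z,  H_1 ≅ Z/2,  H_2 = 0.

H_0: b_0 = 7 − 0 − 6 = 1; torsion from ∂_1 factors > 1: none. So H_0 ≅ Z.
H_1: b_1 = 18 − 6 − 12 = 0; torsion from ∂_2 factors > 1: [2]. So H_1 ≅ Z/2.
H_2: b_2 = 12 − 12 − 0 = 0; torsion from ∂_3 factors > 1: none. So H_2 ≅ 0.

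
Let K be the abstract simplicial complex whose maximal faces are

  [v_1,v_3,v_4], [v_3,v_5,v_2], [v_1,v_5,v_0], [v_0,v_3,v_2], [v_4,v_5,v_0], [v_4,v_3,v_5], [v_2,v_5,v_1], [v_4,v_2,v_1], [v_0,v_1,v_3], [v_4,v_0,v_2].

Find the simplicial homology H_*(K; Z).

H_0 = Z,  H_1 = Z/2,  H_2 = 0.

Fix the vertex order v_0 < v_1 < v_2 < v_3 < v_4 < v_5 and write every simplex with vertices in increasing order. Then dim K = 2 and the simplices of K are:

  0-simplices (6): [v_0], [v_1], [v_2], [v_3], [v_4], [v_5]
  1-simplices (15): (15 of them)
  2-simplices (10): [v_0,v_1,v_3], [v_0,v_1,v_5], [v_0,v_2,v_3], [v_0,v_2,v_4], [v_0,v_4,v_5], [v_1,v_2,v_4], [v_1,v_2,v_5], [v_1,v_3,v_4], [v_2,v_3,v_5], [v_3,v_4,v_5]

Hence C_0 ≅ Z^6, C_1 ≅ Z^15, C_2 ≅ Z^10.

∂_1: C_1 → C_0 is given by ∂[p,q] = [q] − [p]. For instance
  ∂[v_2,v_5] = [v_5] − [v_2].
The 6×15 boundary matrix has rank 5 and Smith normal form diag(1,1,1,1,1).

Boundary ∂_2: C_2 → C_1 acts by ∂[p,q,r] = [q,r] − [p,r] + [p,q]. For instance
  ∂[v_0,v_2,v_3] = [v_2,v_3] − [v_0,v_3] + [v_0,v_2],
  ∂[v_3,v_4,v_5] = [v_4,v_5] − [v_3,v_5] + [v_3,v_4].
The resulting 15×10 matrix has rank 10, and its Smith normal form has invariant factors (1,1,1,1,1,1,1,1,1,2).

Reading off H_k = ker ∂_k / im ∂_{k+1}:

  H_0: rank C_0 − rank ∂_1 = 6 − 5 = 1, and the invariant factors of ∂_1 are all 1, so H_0 = Z.
  H_1: rank ker ∂_1 − rank ∂_2 = (15 − 5) − 10 = 0, and ∂_2 has invariant factor 2 > 1, so H_1 = Z/2.
  H_2: rank ker ∂_2 − rank ∂_3 = (10 − 10) − 0 = 0, and there is no ∂_3, so H_2 = 0.

As a check, the Euler characteristic is 6 − 15 + 10 = 1, which agrees with 1 − 0 + 0 = 1.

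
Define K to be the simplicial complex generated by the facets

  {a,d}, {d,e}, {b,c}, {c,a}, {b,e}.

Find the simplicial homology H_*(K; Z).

H_0 ≅ Z,  H_1 ≅ Z.

Order the vertices as a < b < c < d < e. Listing each simplex with vertices in this order, K has dimension 1 with simplices:

  0-simplices (5): a, b, c, d, e
  1-simplices (5): ac, ad, bc, be, de

giving chain groups C_0 ≅ Z^5, C_1 ≅ Z^5.

The boundary map ∂_1: C_1 → C_0 maps an edge to its endpoints' difference, ∂[p,q] = q − p. For instance
  ∂ac = c − a.
This gives a 5×5 integer matrix of rank 4; reducing to Smith normal form yields diagonal entries (1,1,1,1).

Computing H_k = (kernel of ∂_k) / (image of ∂_{k+1}):

  H_0: rank C_0 − rank ∂_1 = 5 − 4 = 1, and the invariant factors of ∂_1 are all 1, so H_0 = Z.
  H_1: rank ker ∂_1 − rank ∂_2 = (5 − 4) − 0 = 1, and there is no ∂_2, so H_1 = Z.

As a check, the Euler characteristic is 5 − 5 = 0, which agrees with 1 − 1 = 0.
(K is a triangulation of the circle S^1.)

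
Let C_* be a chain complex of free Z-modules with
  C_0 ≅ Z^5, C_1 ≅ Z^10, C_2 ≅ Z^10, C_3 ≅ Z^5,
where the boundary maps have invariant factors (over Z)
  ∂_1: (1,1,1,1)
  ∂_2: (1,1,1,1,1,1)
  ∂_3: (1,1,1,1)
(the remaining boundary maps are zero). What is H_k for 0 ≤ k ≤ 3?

H_0: b_0 = 5 − 0 − 4 = 1; torsion from ∂_1 factors > 1: none. So H_0 = Z.
H_1: b_1 = 10 − 4 − 6 = 0; torsion from ∂_2 factors > 1: none. So H_1 = 0.
H_2: b_2 = 10 − 6 − 4 = 0; torsion from ∂_3 factors > 1: none. So H_2 = 0.
H_3: b_3 = 5 − 4 − 0 = 1; torsion from ∂_4 factors > 1: none. So H_3 = Z.

H_0 = Z,  H_1 = 0,  H_2 = 0,  H_3 = Z.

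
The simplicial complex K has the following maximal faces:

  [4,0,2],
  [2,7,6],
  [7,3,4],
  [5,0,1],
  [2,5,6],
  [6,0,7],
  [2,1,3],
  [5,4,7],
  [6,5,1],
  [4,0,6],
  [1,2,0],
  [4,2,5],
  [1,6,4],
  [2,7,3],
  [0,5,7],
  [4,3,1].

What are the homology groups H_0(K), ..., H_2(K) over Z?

Fix the vertex order 0 < 1 < 2 < 3 < 4 < 5 < 6 < 7 and write every simplex with vertices in increasing order. Then dim K = 2 and the simplices of K are:

  0-simplices (8): [0], [1], [2], [3], [4], [5], [6], [7]
  1-simplices (24): (24 of them)
  2-simplices (16): [0,1,2], [0,1,5], [0,2,4], [0,4,6], [0,5,7], [0,6,7], [1,2,3], [1,3,4], [1,4,6], [1,5,6], [2,3,7], [2,4,5], [2,5,6], [2,6,7], [3,4,7], [4,5,7]

Hence C_0 ≅ Z^8, C_1 ≅ Z^24, C_2 ≅ Z^16.

Boundary ∂_1: C_1 → C_0 is given by ∂[p,q] = [q] − [p]. For instance
  ∂[0,6] = [6] − [0].
The 8×24 boundary matrix has rank 7 and Smith normal form diag(1,1,1,1,1,1,1).

∂_2: C_2 → C_1 maps a triangle to the signed sum of its edges. For instance
  ∂[1,3,4] = [3,4] − [1,4] + [1,3],
  ∂[2,6,7] = [6,7] − [2,7] + [2,6].
The 24×16 boundary matrix has rank 15 and Smith normal form diag(1,1,1,1,1,1,1,1,1,1,1,1,1,1,1).

Computing H_k = (kernel of ∂_k) / (image of ∂_{k+1}):

  H_0: rank C_0 − rank ∂_1 = 8 − 7 = 1, and the invariant factors of ∂_1 are all 1, so H_0 = Z.
  H_1: rank ker ∂_1 − rank ∂_2 = (24 − 7) − 15 = 2, and the invariant factors of ∂_2 are all 1, so H_1 = Z^2.
  H_2: rank ker ∂_2 − rank ∂_3 = (16 − 15) − 0 = 1, and there is no ∂_3, so H_2 = Z.

As a check, the Euler characteristic is 8 − 24 + 16 = 0, which agrees with 1 − 2 + 1 = 0.

H_0 ≅ Z,  H_1 ≅ Z^2,  H_2 ≅ Z.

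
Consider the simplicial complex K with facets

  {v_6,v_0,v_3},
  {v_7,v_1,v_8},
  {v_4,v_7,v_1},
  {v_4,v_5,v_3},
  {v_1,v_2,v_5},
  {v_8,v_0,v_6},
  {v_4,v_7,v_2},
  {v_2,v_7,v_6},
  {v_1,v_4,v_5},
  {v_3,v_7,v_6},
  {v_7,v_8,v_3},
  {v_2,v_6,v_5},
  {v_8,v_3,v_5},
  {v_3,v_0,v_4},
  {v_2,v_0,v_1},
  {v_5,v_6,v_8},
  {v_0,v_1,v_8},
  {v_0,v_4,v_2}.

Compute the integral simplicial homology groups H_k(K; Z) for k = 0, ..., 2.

H_0 = Z,  H_1 = Z ⊕ Z/2,  H_2 = 0.

Fix the vertex order v_0 < v_1 < v_2 < v_3 < v_4 < v_5 < v_6 < v_7 < v_8 and write every simplex with vertices in increasing order. Then dim K = 2 and the simplices of K are:

  0-simplices (9): [v_0], [v_1], [v_2], [v_3], [v_4], [v_5], [v_6], [v_7], [v_8]
  1-simplices (27): (27 of them)
  2-simplices (18): (18 of them)

Hence C_0 ≅ Z^9, C_1 ≅ Z^27, C_2 ≅ Z^18.

Boundary ∂_1: C_1 → C_0 sends each edge [p,q] (with p < q) to q − p. For instance
  ∂[v_0,v_8] = [v_8] − [v_0].
This gives a 9×27 integer matrix of rank 8; reducing to Smith normal form yields diagonal entries (1,1,1,1,1,1,1,1).

The boundary map ∂_2: C_2 → C_1 acts by ∂[p,q,r] = [q,r] − [p,r] + [p,q]. For instance
  ∂[v_1,v_4,v_7] = [v_4,v_7] − [v_1,v_7] + [v_1,v_4],
  ∂[v_0,v_3,v_4] = [v_3,v_4] − [v_0,v_4] + [v_0,v_3].
The 27×18 boundary matrix has rank 18 and Smith normal form diag(1,1,1,1,1,1,1,1,1,1,1,1,1,1,1,1,1,2).

Reading off H_k = ker ∂_k / im ∂_{k+1}:

  H_0: rank C_0 − rank ∂_1 = 9 − 8 = 1, and the invariant factors of ∂_1 are all 1, so H_0 = Z.
  H_1: rank ker ∂_1 − rank ∂_2 = (27 − 8) − 18 = 1, and ∂_2 has invariant factor 2 > 1, so H_1 = Z ⊕ Z/2.
  H_2: rank ker ∂_2 − rank ∂_3 = (18 − 18) − 0 = 0, and there is no ∂_3, so H_2 = 0.

As a check, the Euler characteristic is 9 − 27 + 18 = 0, which agrees with 1 − 1 + 0 = 0.
(K is a triangulation of the Klein bottle.)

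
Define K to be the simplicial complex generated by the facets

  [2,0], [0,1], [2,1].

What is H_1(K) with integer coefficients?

H_1 ≅ Z.

Fix the vertex order 0 < 1 < 2 and write every simplex with vertices in increasing order. Then dim K = 1 and the simplices of K are:

  0-simplices (3): [0], [1], [2]
  1-simplices (3): [0,1], [0,2], [1,2]

Hence C_0 ≅ Z^3, C_1 ≅ Z^3.

∂_1: C_1 → C_0 sends each edge [p,q] (with p < q) to q − p. For instance
  ∂[1,2] = [2] − [1].
This gives a 3×3 integer matrix of rank 2; reducing to Smith normal form yields diagonal entries (1,1).

Computing H_k = (kernel of ∂_k) / (image of ∂_{k+1}):

  H_1: rank ker ∂_1 − rank ∂_2 = (3 − 2) − 0 = 1, and there is no ∂_2, so H_1 = Z.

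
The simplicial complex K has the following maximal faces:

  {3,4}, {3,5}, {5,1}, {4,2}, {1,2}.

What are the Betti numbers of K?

b_0 = 1, b_1 = 1.

We work with the vertex ordering 1 < 2 < 3 < 4 < 5. The simplices of K, each written with vertices in increasing order, are:

  0-simplices (5): [1], [2], [3], [4], [5]
  1-simplices (5): [1,2], [1,5], [2,4], [3,4], [3,5]

Hence C_0 ≅ Z^5, C_1 ≅ Z^5.

∂_1: C_1 → C_0 maps an edge to its endpoints' difference, ∂[p,q] = q − p.
The resulting 5×5 matrix has rank 4, and its Smith normal form has invariant factors (1,1,1,1).

Computing H_k = (kernel of ∂_k) / (image of ∂_{k+1}):

  H_0: rank C_0 − rank ∂_1 = 5 − 4 = 1, and the invariant factors of ∂_1 are all 1, so H_0 = Z.
  H_1: rank ker ∂_1 − rank ∂_2 = (5 − 4) − 0 = 1, and there is no ∂_2, so H_1 = Z.

As a check, the Euler characteristic is 5 − 5 = 0, which agrees with 1 − 1 = 0.

Hence the Betti numbers are b_0 = 1, b_1 = 1.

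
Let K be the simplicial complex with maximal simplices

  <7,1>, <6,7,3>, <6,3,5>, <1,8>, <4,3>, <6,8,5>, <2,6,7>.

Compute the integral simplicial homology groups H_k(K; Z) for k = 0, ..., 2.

H_0 ≅ Z,  H_1 ≅ Z,  H_2 = 0.

Order the vertices as 1 < 2 < 3 < 4 < 5 < 6 < 7 < 8. Listing each simplex with vertices in this order, K has dimension 2 with simplices:

  0-simplices (8): [1], [2], [3], [4], [5], [6], [7], [8]
  1-simplices (12): [1,7], [1,8], [2,6], [2,7], [3,4], [3,5], [3,6], [3,7], [5,6], [5,8], [6,7], [6,8]
  2-simplices (4): [2,6,7], [3,5,6], [3,6,7], [5,6,8]

so the chain groups are C_0 ≅ Z^8, C_1 ≅ Z^12, C_2 ≅ Z^4.

∂_1: C_1 → C_0 sends each edge [p,q] (with p < q) to q − p. For instance
  ∂[2,7] = [7] − [2].
This gives a 8×12 integer matrix of rank 7; reducing to Smith normal form yields diagonal entries (1,1,1,1,1,1,1).

∂_2: C_2 → C_1 sends each 2-simplex [p,q,r] to [q,r] − [p,r] + [p,q]. For instance
  ∂[5,6,8] = [6,8] − [5,8] + [5,6],
  ∂[2,6,7] = [6,7] − [2,7] + [2,6].
The resulting 12×4 matrix has rank 4, and its Smith normal form has invariant factors (1,1,1,1).

Now H_k = ker ∂_k / im ∂_{k+1}, so:

  H_0: rank C_0 − rank ∂_1 = 8 − 7 = 1, and the invariant factors of ∂_1 are all 1, so H_0 ≅ Z.
  H_1: rank ker ∂_1 − rank ∂_2 = (12 − 7) − 4 = 1, and the invariant factors of ∂_2 are all 1, so H_1 ≅ Z.
  H_2: rank ker ∂_2 − rank ∂_3 = (4 − 4) − 0 = 0, and there is no ∂_3, so H_2 ≅ 0.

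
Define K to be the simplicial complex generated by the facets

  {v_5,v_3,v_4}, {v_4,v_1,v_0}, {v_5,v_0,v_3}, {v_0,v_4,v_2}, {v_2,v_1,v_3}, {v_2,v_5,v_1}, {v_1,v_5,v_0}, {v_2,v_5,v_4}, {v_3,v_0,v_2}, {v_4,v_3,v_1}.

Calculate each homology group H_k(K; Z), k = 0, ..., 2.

Take the total order v_0 < v_1 < v_2 < v_3 < v_4 < v_5 on the vertex set. Then K (dimension 2) consists of the simplices:

  0-simplices (6): [v_0], [v_1], [v_2], [v_3], [v_4], [v_5]
  1-simplices (15): (15 of them)
  2-simplices (10): [v_0,v_1,v_4], [v_0,v_1,v_5], [v_0,v_2,v_3], [v_0,v_2,v_4], [v_0,v_3,v_5], [v_1,v_2,v_3], [v_1,v_2,v_5], [v_1,v_3,v_4], [v_2,v_4,v_5], [v_3,v_4,v_5]

Hence C_0 ≅ Z^6, C_1 ≅ Z^15, C_2 ≅ Z^10.

The boundary map ∂_1: C_1 → C_0 is given by ∂[p,q] = [q] − [p]. For instance
  ∂[v_3,v_5] = [v_5] − [v_3].
The 6×15 boundary matrix has rank 5 and Smith normal form diag(1,1,1,1,1).

∂_2: C_2 → C_1 acts by ∂[p,q,r] = [q,r] − [p,r] + [p,q]. For instance
  ∂[v_0,v_2,v_4] = [v_2,v_4] − [v_0,v_4] + [v_0,v_2],
  ∂[v_0,v_2,v_3] = [v_2,v_3] − [v_0,v_3] + [v_0,v_2].
The 15×10 boundary matrix has rank 10 and Smith normal form diag(1,1,1,1,1,1,1,1,1,2).

From H_k ≅ ker(∂_k) / im(∂_{k+1}) we obtain:

  H_0: rank C_0 − rank ∂_1 = 6 − 5 = 1, and the invariant factors of ∂_1 are all 1, so H_0 = Z.
  H_1: rank ker ∂_1 − rank ∂_2 = (15 − 5) − 10 = 0, and ∂_2 has invariant factor 2 > 1, so H_1 = Z/2Z.
  H_2: rank ker ∂_2 − rank ∂_3 = (10 − 10) − 0 = 0, and there is no ∂_3, so H_2 = 0.

As a check, the Euler characteristic is 6 − 15 + 10 = 1, which agrees with 1 − 0 + 0 = 1.

H_0 = Z,  H_1 = Z/2Z,  H_2 = 0.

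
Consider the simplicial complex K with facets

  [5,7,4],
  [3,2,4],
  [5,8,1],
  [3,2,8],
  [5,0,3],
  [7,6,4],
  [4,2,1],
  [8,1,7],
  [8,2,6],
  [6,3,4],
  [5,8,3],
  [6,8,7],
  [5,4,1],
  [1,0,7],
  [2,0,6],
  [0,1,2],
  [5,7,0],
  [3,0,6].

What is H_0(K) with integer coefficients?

Take the total order 0 < 1 < 2 < 3 < 4 < 5 < 6 < 7 < 8 on the vertex set. Then K (dimension 2) consists of the simplices:

  0-simplices (9): [0], [1], [2], [3], [4], [5], [6], [7], [8]
  1-simplices (27): (27 of them)
  2-simplices (18): [0,1,2], [0,1,7], [0,2,6], [0,3,5], [0,3,6], [0,5,7], [1,2,4], [1,4,5], [1,5,8], [1,7,8], [2,3,4], [2,3,8], [2,6,8], [3,4,6], [3,5,8], [4,5,7], [4,6,7], [6,7,8]

so the chain groups are C_0 ≅ Z^9, C_1 ≅ Z^27, C_2 ≅ Z^18.

Boundary ∂_1: C_1 → C_0 sends each edge [p,q] (with p < q) to q − p. For instance
  ∂[0,6] = [6] − [0].
As a 9×27 matrix over Z this has rank 8, with invariant factors (1,1,1,1,1,1,1,1).

The boundary map ∂_2: C_2 → C_1 sends each 2-simplex [p,q,r] to [q,r] − [p,r] + [p,q]. For instance
  ∂[1,4,5] = [4,5] − [1,5] + [1,4],
  ∂[0,5,7] = [5,7] − [0,7] + [0,5].
As a 27×18 matrix over Z this has rank 18, with invariant factors (1,1,1,1,1,1,1,1,1,1,1,1,1,1,1,1,1,2).

Now H_k = ker ∂_k / im ∂_{k+1}, so:

  H_0: rank C_0 − rank ∂_1 = 9 − 8 = 1, and the invariant factors of ∂_1 are all 1, so H_0 = Z.

H_0 = Z.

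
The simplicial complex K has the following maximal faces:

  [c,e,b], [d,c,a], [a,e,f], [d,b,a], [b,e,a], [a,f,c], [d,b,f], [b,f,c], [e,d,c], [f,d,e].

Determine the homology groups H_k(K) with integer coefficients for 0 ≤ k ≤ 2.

Take the total order a < b < c < d < e < f on the vertex set. Then K (dimension 2) consists of the simplices:

  0-simplices (6): a, b, c, d, e, f
  1-simplices (15): ab, ac, ad, ae, af, bc, bd, be, bf, cd, ce, cf, de, df, ef
  2-simplices (10): abd, abe, acd, acf, aef, bce, bcf, bdf, cde, def

giving chain groups C_0 ≅ Z^6, C_1 ≅ Z^15, C_2 ≅ Z^10.

∂_1: C_1 → C_0 sends each edge [p,q] (with p < q) to q − p.
This gives a 6×15 integer matrix of rank 5; reducing to Smith normal form yields diagonal entries (1,1,1,1,1).

∂_2: C_2 → C_1 acts by ∂[p,q,r] = [q,r] − [p,r] + [p,q]. For instance
  ∂bce = ce − be + bc,
  ∂cde = de − ce + cd.
The 15×10 boundary matrix has rank 10 and Smith normal form diag(1,1,1,1,1,1,1,1,1,2).

From H_k ≅ ker(∂_k) / im(∂_{k+1}) we obtain:

  H_0: rank C_0 − rank ∂_1 = 6 − 5 = 1, and the invariant factors of ∂_1 are all 1, so H_0 ≅ Z.
  H_1: rank ker ∂_1 − rank ∂_2 = (15 − 5) − 10 = 0, and ∂_2 has invariant factor 2 > 1, so H_1 ≅ Z/2.
  H_2: rank ker ∂_2 − rank ∂_3 = (10 − 10) − 0 = 0, and there is no ∂_3, so H_2 ≅ 0.

H_0 ≅ Z,  H_1 ≅ Z/2,  H_2 = 0.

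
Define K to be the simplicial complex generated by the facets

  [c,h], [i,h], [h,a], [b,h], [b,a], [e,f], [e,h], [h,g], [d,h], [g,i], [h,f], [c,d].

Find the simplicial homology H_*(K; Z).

H_0 = Z,  H_1 = Z^4.

Order the vertices as a < b < c < d < e < f < g < h < i. Listing each simplex with vertices in this order, K has dimension 1 with simplices:

  0-simplices (9): a, b, c, d, e, f, g, h, i
  1-simplices (12): ab, ah, bh, cd, ch, dh, ef, eh, fh, gh, gi, hi

Hence C_0 ≅ Z^9, C_1 ≅ Z^12.

Boundary ∂_1: C_1 → C_0 sends each edge [p,q] (with p < q) to q − p. For instance
  ∂bh = h − b.
The resulting 9×12 matrix has rank 8, and its Smith normal form has invariant factors (1,1,1,1,1,1,1,1).

From H_k ≅ ker(∂_k) / im(∂_{k+1}) we obtain:

  H_0: rank C_0 − rank ∂_1 = 9 − 8 = 1, and the invariant factors of ∂_1 are all 1, so H_0 = Z.
  H_1: rank ker ∂_1 − rank ∂_2 = (12 − 8) − 0 = 4, and there is no ∂_2, so H_1 = Z^4.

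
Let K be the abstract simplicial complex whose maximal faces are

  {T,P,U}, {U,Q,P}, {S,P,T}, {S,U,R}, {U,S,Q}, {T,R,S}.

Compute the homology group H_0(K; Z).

H_0 = Z.

We work with the vertex ordering P < Q < R < S < T < U. The simplices of K, each written with vertices in increasing order, are:

  0-simplices (6): P, Q, R, S, T, U
  1-simplices (12): PQ, PS, PT, PU, QS, QU, RS, RT, RU, ST, SU, TU
  2-simplices (6): PQU, PST, PTU, QSU, RST, RSU

so the chain groups are C_0 ≅ Z^6, C_1 ≅ Z^12, C_2 ≅ Z^6.

∂_1: C_1 → C_0 is given by ∂[p,q] = [q] − [p].
As a 6×12 matrix over Z this has rank 5, with invariant factors (1,1,1,1,1).

The boundary map ∂_2: C_2 → C_1 sends each 2-simplex [p,q,r] to [q,r] − [p,r] + [p,q]. For instance
  ∂PST = ST − PT + PS,
  ∂QSU = SU − QU + QS.
As a 12×6 matrix over Z this has rank 6, with invariant factors (1,1,1,1,1,1).

Computing H_k = (kernel of ∂_k) / (image of ∂_{k+1}):

  H_0: rank C_0 − rank ∂_1 = 6 − 5 = 1, and the invariant factors of ∂_1 are all 1, so H_0 ≅ Z.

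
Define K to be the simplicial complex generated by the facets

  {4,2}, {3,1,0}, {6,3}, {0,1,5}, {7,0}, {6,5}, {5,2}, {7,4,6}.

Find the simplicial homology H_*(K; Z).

H_0 ≅ Z,  H_1 ≅ Z^3,  H_2 = 0.

Fix the vertex order 0 < 1 < 2 < 3 < 4 < 5 < 6 < 7 and write every simplex with vertices in increasing order. Then dim K = 2 and the simplices of K are:

  0-simplices (8): [0], [1], [2], [3], [4], [5], [6], [7]
  1-simplices (13): [0,1], [0,3], [0,5], [0,7], [1,3], [1,5], [2,4], [2,5], [3,6], [4,6], [4,7], [5,6], [6,7]
  2-simplices (3): [0,1,3], [0,1,5], [4,6,7]

giving chain groups C_0 ≅ Z^8, C_1 ≅ Z^13, C_2 ≅ Z^3.

∂_1: C_1 → C_0 is given by ∂[p,q] = [q] − [p].
This gives a 8×13 integer matrix of rank 7; reducing to Smith normal form yields diagonal entries (1,1,1,1,1,1,1).

The boundary map ∂_2: C_2 → C_1 maps a triangle to the signed sum of its edges. For instance
  ∂[4,6,7] = [6,7] − [4,7] + [4,6],
  ∂[0,1,3] = [1,3] − [0,3] + [0,1].
The 13×3 boundary matrix has rank 3 and Smith normal form diag(1,1,1).

Computing H_k = (kernel of ∂_k) / (image of ∂_{k+1}):

  H_0: rank C_0 − rank ∂_1 = 8 − 7 = 1, and the invariant factors of ∂_1 are all 1, so H_0 = Z.
  H_1: rank ker ∂_1 − rank ∂_2 = (13 − 7) − 3 = 3, and the invariant factors of ∂_2 are all 1, so H_1 = Z^3.
  H_2: rank ker ∂_2 − rank ∂_3 = (3 − 3) − 0 = 0, and there is no ∂_3, so H_2 = 0.

As a check, the Euler characteristic is 8 − 13 + 3 = -2, which agrees with 1 − 3 + 0 = -2.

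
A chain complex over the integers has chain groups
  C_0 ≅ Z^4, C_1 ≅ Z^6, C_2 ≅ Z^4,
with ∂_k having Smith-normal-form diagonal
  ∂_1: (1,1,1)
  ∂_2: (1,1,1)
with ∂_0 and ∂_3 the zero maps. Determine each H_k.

H_0: b_0 = 4 − 0 − 3 = 1; torsion from ∂_1 factors > 1: none. So H_0 ≅ Z.
H_1: b_1 = 6 − 3 − 3 = 0; torsion from ∂_2 factors > 1: none. So H_1 ≅ 0.
H_2: b_2 = 4 − 3 − 0 = 1; torsion from ∂_3 factors > 1: none. So H_2 ≅ Z.

H_0 ≅ Z,  H_1 = 0,  H_2 ≅ Z.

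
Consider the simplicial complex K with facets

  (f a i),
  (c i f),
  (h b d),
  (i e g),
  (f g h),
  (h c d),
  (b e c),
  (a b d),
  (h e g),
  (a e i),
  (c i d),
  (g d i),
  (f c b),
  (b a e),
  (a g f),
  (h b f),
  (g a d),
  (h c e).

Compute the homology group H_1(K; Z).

H_1 ≅ Z ⊕ Z/2Z.

Fix the vertex order a < b < c < d < e < f < g < h < i and write every simplex with vertices in increasing order. Then dim K = 2 and the simplices of K are:

  0-simplices (9): a, b, c, d, e, f, g, h, i
  1-simplices (27): ab, ad, ae, af, ag, ai, bc, bd, be, bf, bh, cd, ce, cf, ch, ci, dg, dh, di, eg, eh, ei, fg, fh, fi, gh, gi
  2-simplices (18): abd, abe, adg, aei, afg, afi, bce, bcf, bdh, bfh, cdh, cdi, ceh, cfi, dgi, egh, egi, fgh

Hence C_0 ≅ Z^9, C_1 ≅ Z^27, C_2 ≅ Z^18.

Boundary ∂_1: C_1 → C_0 maps an edge to its endpoints' difference, ∂[p,q] = q − p. For instance
  ∂ch = h − c.
The 9×27 boundary matrix has rank 8 and Smith normal form diag(1,1,1,1,1,1,1,1).

The boundary map ∂_2: C_2 → C_1 acts by ∂[p,q,r] = [q,r] − [p,r] + [p,q]. For instance
  ∂bcf = cf − bf + bc,
  ∂cfi = fi − ci + cf.
The 27×18 boundary matrix has rank 18 and Smith normal form diag(1,1,1,1,1,1,1,1,1,1,1,1,1,1,1,1,1,2).

Computing H_k = (kernel of ∂_k) / (image of ∂_{k+1}):

  H_1: rank ker ∂_1 − rank ∂_2 = (27 − 8) − 18 = 1, and ∂_2 has invariant factor 2 > 1, so H_1 ≅ Z ⊕ Z/2Z.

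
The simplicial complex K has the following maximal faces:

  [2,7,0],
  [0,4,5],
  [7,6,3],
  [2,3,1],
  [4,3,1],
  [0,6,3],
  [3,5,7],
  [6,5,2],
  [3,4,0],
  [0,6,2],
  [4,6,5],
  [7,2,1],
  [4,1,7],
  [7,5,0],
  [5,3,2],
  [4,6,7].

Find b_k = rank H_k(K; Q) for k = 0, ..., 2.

We work with the vertex ordering 0 < 1 < 2 < 3 < 4 < 5 < 6 < 7. The simplices of K, each written with vertices in increasing order, are:

  0-simplices (8): [0], [1], [2], [3], [4], [5], [6], [7]
  1-simplices (24): (24 of them)
  2-simplices (16): [0,2,6], [0,2,7], [0,3,4], [0,3,6], [0,4,5], [0,5,7], [1,2,3], [1,2,7], [1,3,4], [1,4,7], [2,3,5], [2,5,6], [3,5,7], [3,6,7], [4,5,6], [4,6,7]

so the chain groups are C_0 ≅ Z^8, C_1 ≅ Z^24, C_2 ≅ Z^16.

The boundary map ∂_1: C_1 → C_0 is given by ∂[p,q] = [q] − [p]. For instance
  ∂[4,5] = [5] − [4].
As a 8×24 matrix over Z this has rank 7, with invariant factors (1,1,1,1,1,1,1).

∂_2: C_2 → C_1 acts by ∂[p,q,r] = [q,r] − [p,r] + [p,q]. For instance
  ∂[3,6,7] = [6,7] − [3,7] + [3,6],
  ∂[0,3,4] = [3,4] − [0,4] + [0,3].
This gives a 24×16 integer matrix of rank 15; reducing to Smith normal form yields diagonal entries (1,1,1,1,1,1,1,1,1,1,1,1,1,1,1).

Computing H_k = (kernel of ∂_k) / (image of ∂_{k+1}):

  H_0: rank C_0 − rank ∂_1 = 8 − 7 = 1, and the invariant factors of ∂_1 are all 1, so H_0 ≅ Z.
  H_1: rank ker ∂_1 − rank ∂_2 = (24 − 7) − 15 = 2, and the invariant factors of ∂_2 are all 1, so H_1 ≅ Z^2.
  H_2: rank ker ∂_2 − rank ∂_3 = (16 − 15) − 0 = 1, and there is no ∂_3, so H_2 ≅ Z.

As a check, the Euler characteristic is 8 − 24 + 16 = 0, which agrees with 1 − 2 + 1 = 0.

Hence the Betti numbers are b_0 = 1, b_1 = 2, b_2 = 1.

b_0 = 1, b_1 = 2, b_2 = 1.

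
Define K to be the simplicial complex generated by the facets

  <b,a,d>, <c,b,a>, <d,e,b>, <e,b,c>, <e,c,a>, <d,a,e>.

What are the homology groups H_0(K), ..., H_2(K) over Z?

K has 5 vertices, 9 edges, 6 triangles.
rank ∂_0 = 0, rank ∂_1 = 4 ⇒ b_0 = 5 − 0 − 4 = 1; all invariant factors of ∂_1 are 1 so no torsion. So H_0 ≅ Z.
rank ∂_1 = 4, rank ∂_2 = 5 ⇒ b_1 = 9 − 4 − 5 = 0; all invariant factors of ∂_2 are 1 so no torsion. So H_1 ≅ 0.
rank ∂_2 = 5, rank ∂_3 = 0 ⇒ b_2 = 6 − 5 − 0 = 1. So H_2 ≅ Z.

H_0 ≅ Z,  H_1 = 0,  H_2 ≅ Z.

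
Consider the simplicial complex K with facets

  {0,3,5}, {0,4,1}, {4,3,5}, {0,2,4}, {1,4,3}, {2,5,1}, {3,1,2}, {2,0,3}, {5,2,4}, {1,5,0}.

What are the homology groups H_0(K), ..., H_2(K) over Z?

Take the total order 0 < 1 < 2 < 3 < 4 < 5 on the vertex set. Then K (dimension 2) consists of the simplices:

  0-simplices (6): [0], [1], [2], [3], [4], [5]
  1-simplices (15): [0,1], [0,2], [0,3], [0,4], [0,5], [1,2], [1,3], [1,4], [1,5], [2,3], [2,4], [2,5], [3,4], [3,5], [4,5]
  2-simplices (10): [0,1,4], [0,1,5], [0,2,3], [0,2,4], [0,3,5], [1,2,3], [1,2,5], [1,3,4], [2,4,5], [3,4,5]

giving chain groups C_0 ≅ Z^6, C_1 ≅ Z^15, C_2 ≅ Z^10.

∂_1: C_1 → C_0 maps an edge to its endpoints' difference, ∂[p,q] = q − p. For instance
  ∂[0,3] = [3] − [0].
The 6×15 boundary matrix has rank 5 and Smith normal form diag(1,1,1,1,1).

The boundary map ∂_2: C_2 → C_1 maps a triangle to the signed sum of its edges. For instance
  ∂[0,1,4] = [1,4] − [0,4] + [0,1],
  ∂[2,4,5] = [4,5] − [2,5] + [2,4].
The resulting 15×10 matrix has rank 10, and its Smith normal form has invariant factors (1,1,1,1,1,1,1,1,1,2).

Reading off H_k = ker ∂_k / im ∂_{k+1}:

  H_0: rank C_0 − rank ∂_1 = 6 − 5 = 1, and the invariant factors of ∂_1 are all 1, so H_0 = Z.
  H_1: rank ker ∂_1 − rank ∂_2 = (15 − 5) − 10 = 0, and ∂_2 has invariant factor 2 > 1, so H_1 = Z/2.
  H_2: rank ker ∂_2 − rank ∂_3 = (10 − 10) − 0 = 0, and there is no ∂_3, so H_2 = 0.

As a check, the Euler characteristic is 6 − 15 + 10 = 1, which agrees with 1 − 0 + 0 = 1.

H_0 = Z,  H_1 = Z/2,  H_2 = 0.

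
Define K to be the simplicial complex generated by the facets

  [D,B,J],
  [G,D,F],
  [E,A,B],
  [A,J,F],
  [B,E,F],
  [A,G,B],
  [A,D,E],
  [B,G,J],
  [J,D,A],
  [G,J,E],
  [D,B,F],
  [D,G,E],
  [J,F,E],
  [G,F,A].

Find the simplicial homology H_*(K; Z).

Order the vertices as A < B < D < E < F < G < J. Listing each simplex with vertices in this order, K has dimension 2 with simplices:

  0-simplices (7): A, B, D, E, F, G, J
  1-simplices (21): AB, AD, AE, AF, AG, AJ, BD, BE, BF, BG, BJ, DE, DF, DG, DJ, EF, EG, EJ, FG, FJ, GJ
  2-simplices (14): ABE, ABG, ADE, ADJ, AFG, AFJ, BDF, BDJ, BEF, BGJ, DEG, DFG, EFJ, EGJ

so the chain groups are C_0 ≅ Z^7, C_1 ≅ Z^21, C_2 ≅ Z^14.

The boundary map ∂_1: C_1 → C_0 maps an edge to its endpoints' difference, ∂[p,q] = q − p.
The resulting 7×21 matrix has rank 6, and its Smith normal form has invariant factors (1,1,1,1,1,1).

The boundary map ∂_2: C_2 → C_1 sends each 2-simplex [p,q,r] to [q,r] − [p,r] + [p,q]. For instance
  ∂BEF = EF − BF + BE,
  ∂DEG = EG − DG + DE.
This gives a 21×14 integer matrix of rank 13; reducing to Smith normal form yields diagonal entries (1,1,1,1,1,1,1,1,1,1,1,1,1).

From H_k ≅ ker(∂_k) / im(∂_{k+1}) we obtain:

  H_0: rank C_0 − rank ∂_1 = 7 − 6 = 1, and the invariant factors of ∂_1 are all 1, so H_0 = Z.
  H_1: rank ker ∂_1 − rank ∂_2 = (21 − 6) − 13 = 2, and the invariant factors of ∂_2 are all 1, so H_1 = Z^2.
  H_2: rank ker ∂_2 − rank ∂_3 = (14 − 13) − 0 = 1, and there is no ∂_3, so H_2 = Z.

(K is a triangulation of the torus T^2.)

H_0 ≅ Z,  H_1 ≅ Z^2,  H_2 ≅ Z.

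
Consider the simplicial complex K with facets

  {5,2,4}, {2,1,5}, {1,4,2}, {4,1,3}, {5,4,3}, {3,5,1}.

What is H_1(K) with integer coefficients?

Fix the vertex order 1 < 2 < 3 < 4 < 5 and write every simplex with vertices in increasing order. Then dim K = 2 and the simplices of K are:

  0-simplices (5): [1], [2], [3], [4], [5]
  1-simplices (9): [1,2], [1,3], [1,4], [1,5], [2,4], [2,5], [3,4], [3,5], [4,5]
  2-simplices (6): [1,2,4], [1,2,5], [1,3,4], [1,3,5], [2,4,5], [3,4,5]

giving chain groups C_0 ≅ Z^5, C_1 ≅ Z^9, C_2 ≅ Z^6.

∂_1: C_1 → C_0 maps an edge to its endpoints' difference, ∂[p,q] = q − p.
The 5×9 boundary matrix has rank 4 and Smith normal form diag(1,1,1,1).

Boundary ∂_2: C_2 → C_1 maps a triangle to the signed sum of its edges. For instance
  ∂[1,3,5] = [3,5] − [1,5] + [1,3],
  ∂[1,2,5] = [2,5] − [1,5] + [1,2].
As a 9×6 matrix over Z this has rank 5, with invariant factors (1,1,1,1,1).

Computing H_k = (kernel of ∂_k) / (image of ∂_{k+1}):

  H_1: rank ker ∂_1 − rank ∂_2 = (9 − 4) − 5 = 0, and the invariant factors of ∂_2 are all 1, so H_1 = 0.

H_1 = 0.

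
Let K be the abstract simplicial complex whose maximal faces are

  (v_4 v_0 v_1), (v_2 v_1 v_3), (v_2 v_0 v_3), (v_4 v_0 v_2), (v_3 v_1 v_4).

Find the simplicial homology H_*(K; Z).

H_0 ≅ Z,  H_1 ≅ Z,  H_2 = 0.

Order the vertices as v_0 < v_1 < v_2 < v_3 < v_4. Listing each simplex with vertices in this order, K has dimension 2 with simplices:

  0-simplices (5): [v_0], [v_1], [v_2], [v_3], [v_4]
  1-simplices (10): [v_0,v_1], [v_0,v_2], [v_0,v_3], [v_0,v_4], [v_1,v_2], [v_1,v_3], [v_1,v_4], [v_2,v_3], [v_2,v_4], [v_3,v_4]
  2-simplices (5): [v_0,v_1,v_4], [v_0,v_2,v_3], [v_0,v_2,v_4], [v_1,v_2,v_3], [v_1,v_3,v_4]

so the chain groups are C_0 ≅ Z^5, C_1 ≅ Z^10, C_2 ≅ Z^5.

The boundary map ∂_1: C_1 → C_0 is given by ∂[p,q] = [q] − [p]. For instance
  ∂[v_1,v_2] = [v_2] − [v_1].
As a 5×10 matrix over Z this has rank 4, with invariant factors (1,1,1,1).

∂_2: C_2 → C_1 sends each 2-simplex [p,q,r] to [q,r] − [p,r] + [p,q]. For instance
  ∂[v_0,v_1,v_4] = [v_1,v_4] − [v_0,v_4] + [v_0,v_1],
  ∂[v_0,v_2,v_4] = [v_2,v_4] − [v_0,v_4] + [v_0,v_2].
The 10×5 boundary matrix has rank 5 and Smith normal form diag(1,1,1,1,1).

From H_k ≅ ker(∂_k) / im(∂_{k+1}) we obtain:

  H_0: rank C_0 − rank ∂_1 = 5 − 4 = 1, and the invariant factors of ∂_1 are all 1, so H_0 ≅ Z.
  H_1: rank ker ∂_1 − rank ∂_2 = (10 − 4) − 5 = 1, and the invariant factors of ∂_2 are all 1, so H_1 ≅ Z.
  H_2: rank ker ∂_2 − rank ∂_3 = (5 − 5) − 0 = 0, and there is no ∂_3, so H_2 ≅ 0.

(K is a triangulation of the Möbius band.)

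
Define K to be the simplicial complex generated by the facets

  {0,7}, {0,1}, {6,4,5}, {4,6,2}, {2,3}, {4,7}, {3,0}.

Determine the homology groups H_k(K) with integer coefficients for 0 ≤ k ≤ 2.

H_0 = Z,  H_1 = Z,  H_2 = 0.

We work with the vertex ordering 0 < 1 < 2 < 3 < 4 < 5 < 6 < 7. The simplices of K, each written with vertices in increasing order, are:

  0-simplices (8): [0], [1], [2], [3], [4], [5], [6], [7]
  1-simplices (10): [0,1], [0,3], [0,7], [2,3], [2,4], [2,6], [4,5], [4,6], [4,7], [5,6]
  2-simplices (2): [2,4,6], [4,5,6]

so the chain groups are C_0 ≅ Z^8, C_1 ≅ Z^10, C_2 ≅ Z^2.

The boundary map ∂_1: C_1 → C_0 is given by ∂[p,q] = [q] − [p]. For instance
  ∂[4,6] = [6] − [4].
The 8×10 boundary matrix has rank 7 and Smith normal form diag(1,1,1,1,1,1,1).

The boundary map ∂_2: C_2 → C_1 maps a triangle to the signed sum of its edges. For instance
  ∂[2,4,6] = [4,6] − [2,6] + [2,4],
  ∂[4,5,6] = [5,6] − [4,6] + [4,5].
The 10×2 boundary matrix has rank 2 and Smith normal form diag(1,1).

Now H_k = ker ∂_k / im ∂_{k+1}, so:

  H_0: rank C_0 − rank ∂_1 = 8 − 7 = 1, and the invariant factors of ∂_1 are all 1, so H_0 = Z.
  H_1: rank ker ∂_1 − rank ∂_2 = (10 − 7) − 2 = 1, and the invariant factors of ∂_2 are all 1, so H_1 = Z.
  H_2: rank ker ∂_2 − rank ∂_3 = (2 − 2) − 0 = 0, and there is no ∂_3, so H_2 = 0.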